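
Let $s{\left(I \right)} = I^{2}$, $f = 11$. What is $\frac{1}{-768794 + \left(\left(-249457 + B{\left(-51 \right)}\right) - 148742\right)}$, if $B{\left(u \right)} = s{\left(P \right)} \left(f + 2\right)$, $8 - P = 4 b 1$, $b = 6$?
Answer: $- \frac{1}{1163665} \approx -8.5935 \cdot 10^{-7}$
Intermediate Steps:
$P = -16$ ($P = 8 - 4 \cdot 6 \cdot 1 = 8 - 24 \cdot 1 = 8 - 24 = -16$)
$B{\left(u \right)} = 3328$ ($B{\left(u \right)} = \left(-16\right)^{2} \left(11 + 2\right) = 256 \cdot 13 = 3328$)
$\frac{1}{-768794 + \left(\left(-249457 + B{\left(-51 \right)}\right) - 148742\right)} = \frac{1}{-768794 + \left(\left(-249457 + 3328\right) - 148742\right)} = \frac{1}{-768794 - 394871} = \frac{1}{-1163665} = - \frac{1}{1163665}$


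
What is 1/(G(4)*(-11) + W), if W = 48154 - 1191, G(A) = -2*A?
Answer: 1/47051 ≈ 2.1254e-5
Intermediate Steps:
W = 46963
1/(G(4)*(-11) + W) = 1/(-2*4*(-11) + 46963) = 1/(-8*(-11) + 46963) = 1/(88 + 46963) = 1/47051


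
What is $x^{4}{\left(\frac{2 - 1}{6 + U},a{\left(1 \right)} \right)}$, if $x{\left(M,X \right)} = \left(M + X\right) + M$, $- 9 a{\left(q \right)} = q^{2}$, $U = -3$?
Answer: $\frac{625}{6561} \approx 0.09526$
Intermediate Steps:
$a{\left(q \right)} = - \frac{q^{2}}{9}$
$x{\left(M,X \right)} = X + 2 M$
$x^{4}{\left(\frac{2 - 1}{6 + U},a{\left(1 \right)} \right)} = \left(- \frac{1^{2}}{9} + 2 \frac{2 - 1}{6 - 3}\right)^{4} = \left(\left(- \frac{1}{9}\right) 1 + 2 \cdot 1 \cdot \frac{1}{3}\right)^{4} = \left(- \frac{1}{9} + 2 \cdot 1 \cdot \frac{1}{3}\right)^{4} = \left(- \frac{1}{9} + 2 \cdot \frac{1}{3}\right)^{4} = \left(- \frac{1}{9} + \frac{2}{3}\right)^{4} = \left(\frac{5}{9}\right)^{4} = \frac{625}{6561}$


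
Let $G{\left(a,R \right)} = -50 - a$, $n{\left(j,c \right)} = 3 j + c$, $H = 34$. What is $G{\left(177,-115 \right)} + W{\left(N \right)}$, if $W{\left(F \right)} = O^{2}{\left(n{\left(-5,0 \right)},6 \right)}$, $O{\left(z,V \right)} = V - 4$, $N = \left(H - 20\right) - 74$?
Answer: $-223$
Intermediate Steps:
$n{\left(j,c \right)} = c + 3 j$
$N = -60$ ($N = \left(34 - 20\right) - 74 = 14 - 74 = -60$)
$O{\left(z,V \right)} = -4 + V$ ($O{\left(z,V \right)} = V - 4 = -4 + V$)
$W{\left(F \right)} = 4$ ($W{\left(F \right)} = \left(-4 + 6\right)^{2} = 2^{2} = 4$)
$G{\left(177,-115 \right)} + W{\left(N \right)} = \left(-50 - 177\right) + 4 = -227 + 4 = -223$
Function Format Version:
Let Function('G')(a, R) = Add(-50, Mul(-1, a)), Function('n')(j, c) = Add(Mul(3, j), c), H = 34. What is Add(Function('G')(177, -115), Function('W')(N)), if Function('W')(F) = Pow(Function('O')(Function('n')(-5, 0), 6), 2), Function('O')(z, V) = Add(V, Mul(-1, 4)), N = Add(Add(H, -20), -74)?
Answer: -223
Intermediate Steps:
Function('n')(j, c) = Add(c, Mul(3, j))
N = -60 (N = Add(Add(34, -20), -74) = Add(14, -74) = -60)
Function('O')(z, V) = Add(-4, V) (Function('O')(z, V) = Add(V, -4) = Add(-4, V))
Function('W')(F) = 4 (Function('W')(F) = Pow(Add(-4, 6), 2) = Pow(2, 2) = 4)
Add(Function('G')(177, -115), Function('W')(N)) = Add(Add(-50, Mul(-1, 177)), 4) = Add(Add(-50, -177), 4) = Add(-227, 4) = -223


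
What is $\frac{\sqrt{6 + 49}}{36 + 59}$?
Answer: $\frac{\sqrt{55}}{95} \approx 0.078065$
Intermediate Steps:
$\frac{\sqrt{6 + 49}}{36 + 59} = \frac{\sqrt{55}}{95}$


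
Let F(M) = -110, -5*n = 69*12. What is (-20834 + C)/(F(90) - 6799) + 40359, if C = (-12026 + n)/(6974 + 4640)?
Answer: 8096733956254/200602815 ≈ 40362.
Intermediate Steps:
n = -828/5 (n = -69*12/5 = -⅕*828 = -828/5 ≈ -165.60)
C = -30479/29035 (C = (-12026 - 828/5)/(6974 + 4640) = -60958/5/11614 = -60958/5*1/11614 = -30479/29035 ≈ -1.0497)
(-20834 + C)/(F(90) - 6799) + 40359 = (-20834 - 30479/29035)/(-110 - 6799) + 40359 = -604945669/29035/(-6909) + 40359 = -604945669/29035*(-1/6909) + 40359 = 604945669/200602815 + 40359 = 8096733956254/200602815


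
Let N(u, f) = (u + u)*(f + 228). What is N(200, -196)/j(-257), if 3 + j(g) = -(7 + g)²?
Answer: -12800/62503 ≈ -0.20479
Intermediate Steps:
N(u, f) = 2*u*(228 + f) (N(u, f) = (2*u)*(228 + f) = 2*u*(228 + f))
j(g) = -3 - (7 + g)²
N(200, -196)/j(-257) = (2*200*(228 - 196))/(-3 - (7 - 257)²) = (2*200*32)/(-3 - 1*(-250)²) = 12800/(-3 - 1*62500) = 12800/(-3 - 62500) = 12800/(-62503) = 12800*(-1/62503) = -12800/62503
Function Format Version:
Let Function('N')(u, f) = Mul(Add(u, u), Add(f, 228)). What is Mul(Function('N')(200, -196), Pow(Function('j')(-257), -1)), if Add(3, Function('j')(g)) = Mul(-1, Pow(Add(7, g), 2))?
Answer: Rational(-12800, 62503) ≈ -0.20479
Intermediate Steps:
Function('N')(u, f) = Mul(2, u, Add(228, f)) (Function('N')(u, f) = Mul(Mul(2, u), Add(228, f)) = Mul(2, u, Add(228, f)))
Function('j')(g) = Add(-3, Mul(-1, Pow(Add(7, g), 2)))
Mul(Function('N')(200, -196), Pow(Function('j')(-257), -1)) = Mul(Mul(2, 200, Add(228, -196)), Pow(Add(-3, Mul(-1, Pow(Add(7, -257), 2))), -1)) = Mul(Mul(2, 200, 32), Pow(Add(-3, Mul(-1, Pow(-250, 2))), -1)) = Mul(12800, Pow(Add(-3, Mul(-1, 62500)), -1)) = Mul(12800, Pow(Add(-3, -62500), -1)) = Mul(12800, Pow(-62503, -1)) = Mul(12800, Rational(-1, 62503)) = Rational(-12800, 62503)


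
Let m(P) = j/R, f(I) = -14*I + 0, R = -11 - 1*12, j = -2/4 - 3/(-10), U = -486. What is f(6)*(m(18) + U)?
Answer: 4694676/115 ≈ 40823.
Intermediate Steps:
j = -⅕ (j = -2*¼ - 3*(-⅒) = -½ + 3/10 = -⅕ ≈ -0.20000)
R = -23 (R = -11 - 12 = -23)
f(I) = -14*I
m(P) = 1/115 (m(P) = -⅕/(-23) = -⅕*(-1/23) = 1/115)
f(6)*(m(18) + U) = (-14*6)*(1/115 - 486) = -84*(-55889/115) = 4694676/115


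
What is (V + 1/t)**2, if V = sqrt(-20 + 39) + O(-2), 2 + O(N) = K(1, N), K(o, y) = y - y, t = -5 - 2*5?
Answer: 5236/225 - 62*sqrt(19)/15 ≈ 5.2543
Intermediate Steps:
t = -15 (t = -5 - 10 = -15)
K(o, y) = 0
O(N) = -2 (O(N) = -2 + 0 = -2)
V = -2 + sqrt(19) (V = sqrt(-20 + 39) - 2 = sqrt(19) - 2 = -2 + sqrt(19) ≈ 2.3589)
(V + 1/t)**2 = ((-2 + sqrt(19)) + 1/(-15))**2 = ((-2 + sqrt(19)) - 1/15)**2 = (-31/15 + sqrt(19))**2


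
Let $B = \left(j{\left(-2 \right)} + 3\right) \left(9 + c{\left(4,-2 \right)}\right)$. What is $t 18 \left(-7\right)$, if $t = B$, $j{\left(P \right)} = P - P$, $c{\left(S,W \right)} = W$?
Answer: $-2646$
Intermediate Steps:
$j{\left(P \right)} = 0$
$B = 21$ ($B = \left(0 + 3\right) \left(9 - 2\right) = 3 \cdot 7 = 21$)
$t = 21$
$t 18 \left(-7\right) = 21 \cdot 18 \left(-7\right) = 378 \left(-7\right) = -2646$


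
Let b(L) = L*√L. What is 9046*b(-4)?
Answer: -72368*I ≈ -72368.0*I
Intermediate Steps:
b(L) = L^(3/2)
9046*b(-4) = 9046*(-4)^(3/2) = 9046*(-8*I) = -72368*I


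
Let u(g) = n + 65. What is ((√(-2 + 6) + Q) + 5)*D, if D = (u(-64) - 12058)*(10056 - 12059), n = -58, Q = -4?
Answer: 72414459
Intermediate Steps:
u(g) = 7 (u(g) = -58 + 65 = 7)
D = 24138153 (D = (7 - 12058)*(10056 - 12059) = -12051*(-2003) = 24138153)
((√(-2 + 6) + Q) + 5)*D = ((√(-2 + 6) - 4) + 5)*24138153 = ((√4 - 4) + 5)*24138153 = ((2 - 4) + 5)*24138153 = (-2 + 5)*24138153 = 3*24138153 = 72414459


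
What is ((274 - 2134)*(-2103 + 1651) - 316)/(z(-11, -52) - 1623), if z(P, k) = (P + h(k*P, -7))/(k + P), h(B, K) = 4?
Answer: -3781818/7303 ≈ -517.84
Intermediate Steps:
z(P, k) = (4 + P)/(P + k) (z(P, k) = (P + 4)/(k + P) = (4 + P)/(P + k))
((274 - 2134)*(-2103 + 1651) - 316)/(z(-11, -52) - 1623) = ((274 - 2134)*(-2103 + 1651) - 316)/((4 - 11)/(-11 - 52) - 1623) = (-1860*(-452) - 316)/(-7/(-63) - 1623) = (840720 - 316)/(-1/63*(-7) - 1623) = 840404/(⅑ - 1623) = 840404/(-14606/9) = 840404*(-9/14606) = -3781818/7303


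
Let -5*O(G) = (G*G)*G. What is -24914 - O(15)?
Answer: -24239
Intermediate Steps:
O(G) = -G**3/5 (O(G) = -G*G*G/5 = -G**2*G/5 = -G**3/5)
-24914 - O(15) = -24914 - (-1)*15**3/5 = -24914 - (-1)*3375/5 = -24914 - 1*(-675) = -24914 + 675 = -24239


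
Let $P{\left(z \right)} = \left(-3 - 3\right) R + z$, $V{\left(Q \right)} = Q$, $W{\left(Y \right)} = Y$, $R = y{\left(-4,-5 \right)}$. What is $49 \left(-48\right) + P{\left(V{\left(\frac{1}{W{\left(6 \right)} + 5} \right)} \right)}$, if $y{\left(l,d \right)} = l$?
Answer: $- \frac{25607}{11} \approx -2327.9$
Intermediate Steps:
$R = -4$
$P{\left(z \right)} = 24 + z$ ($P{\left(z \right)} = \left(-3 - 3\right) \left(-4\right) + z = \left(-6\right) \left(-4\right) + z = 24 + z$)
$49 \left(-48\right) + P{\left(V{\left(\frac{1}{W{\left(6 \right)} + 5} \right)} \right)} = 49 \left(-48\right) + \left(24 + \frac{1}{6 + 5}\right) = -2352 + \left(24 + \frac{1}{11}\right) = -2352 + \frac{265}{11} = - \frac{25607}{11}$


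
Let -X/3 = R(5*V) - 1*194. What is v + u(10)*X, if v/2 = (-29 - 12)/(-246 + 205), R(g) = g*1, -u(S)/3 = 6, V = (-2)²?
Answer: -9394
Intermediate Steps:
V = 4
u(S) = -18 (u(S) = -3*6 = -18)
R(g) = g
X = 522 (X = -3*(5*4 - 1*194) = -3*(20 - 194) = -3*(-174) = 522)
v = 2 (v = 2*((-29 - 12)/(-246 + 205)) = 2*(-41/(-41)) = 2*(-41*(-1/41)) = 2*1 = 2)
v + u(10)*X = 2 - 18*522 = 2 - 9396 = -9394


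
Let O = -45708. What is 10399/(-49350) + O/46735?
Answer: -42179801/35482650 ≈ -1.1887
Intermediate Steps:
10399/(-49350) + O/46735 = 10399/(-49350) - 45708/46735 = 10399*(-1/49350) - 45708*1/46735 = -10399/49350 - 3516/3595 = -42179801/35482650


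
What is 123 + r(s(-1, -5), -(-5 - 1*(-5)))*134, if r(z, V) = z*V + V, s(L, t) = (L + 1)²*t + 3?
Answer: 123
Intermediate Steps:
s(L, t) = 3 + t*(1 + L)² (s(L, t) = (1 + L)²*t + 3 = t*(1 + L)² + 3 = 3 + t*(1 + L)²)
r(z, V) = V + V*z (r(z, V) = V*z + V = V + V*z)
123 + r(s(-1, -5), -(-5 - 1*(-5)))*134 = 123 + ((-(-5 - 1*(-5)))*(1 + (3 - 5*(1 - 1)²)))*134 = 123 + ((-(-5 + 5))*(1 + (3 - 5*0²)))*134 = 123 + ((-1*0)*(1 + (3 - 5*0)))*134 = 123 + (0*(1 + (3 + 0)))*134 = 123 + (0*(1 + 3))*134 = 123 + (0*4)*134 = 123 + 0*134 = 123 + 0 = 123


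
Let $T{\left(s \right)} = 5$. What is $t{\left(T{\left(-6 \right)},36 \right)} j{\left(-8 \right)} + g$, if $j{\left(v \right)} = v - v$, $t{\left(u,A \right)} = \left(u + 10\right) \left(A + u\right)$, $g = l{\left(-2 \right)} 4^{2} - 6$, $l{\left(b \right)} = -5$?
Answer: $-86$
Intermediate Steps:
$g = -86$ ($g = - 5 \cdot 4^{2} - 6 = \left(-5\right) 16 - 6 = -80 - 6 = -86$)
$t{\left(u,A \right)} = \left(10 + u\right) \left(A + u\right)$
$j{\left(v \right)} = 0$
$t{\left(T{\left(-6 \right)},36 \right)} j{\left(-8 \right)} + g = \left(5^{2} + 10 \cdot 36 + 10 \cdot 5 + 36 \cdot 5\right) 0 - 86 = \left(25 + 360 + 50 + 180\right) 0 - 86 = 615 \cdot 0 - 86 = 0 - 86 = -86$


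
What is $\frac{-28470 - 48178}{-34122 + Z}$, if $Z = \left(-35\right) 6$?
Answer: $\frac{19162}{8583} \approx 2.2326$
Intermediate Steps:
$Z = -210$
$\frac{-28470 - 48178}{-34122 + Z} = \frac{-28470 - 48178}{-34122 - 210} = - \frac{76648}{-34332} = \left(-76648\right) \left(- \frac{1}{34332}\right) = \frac{19162}{8583}$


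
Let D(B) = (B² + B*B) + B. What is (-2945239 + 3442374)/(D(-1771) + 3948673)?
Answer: 497135/10219784 ≈ 0.048644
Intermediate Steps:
D(B) = B + 2*B² (D(B) = (B² + B²) + B = 2*B² + B = B + 2*B²)
(-2945239 + 3442374)/(D(-1771) + 3948673) = (-2945239 + 3442374)/(-1771*(1 + 2*(-1771)) + 3948673) = 497135/(-1771*(1 - 3542) + 3948673) = 497135/(-1771*(-3541) + 3948673) = 497135/(6271111 + 3948673) = 497135/10219784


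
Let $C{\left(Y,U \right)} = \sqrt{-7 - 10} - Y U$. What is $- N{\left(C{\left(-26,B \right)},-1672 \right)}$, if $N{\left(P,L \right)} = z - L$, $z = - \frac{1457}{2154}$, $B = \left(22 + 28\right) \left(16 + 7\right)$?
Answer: $- \frac{3600031}{2154} \approx -1671.3$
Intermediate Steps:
$B = 1150$ ($B = 50 \cdot 23 = 1150$)
$z = - \frac{1457}{2154}$ ($z = \left(-1457\right) \frac{1}{2154} = - \frac{1457}{2154} \approx -0.67642$)
$C{\left(Y,U \right)} = i \sqrt{17} - U Y$ ($C{\left(Y,U \right)} = \sqrt{-17} - U Y = i \sqrt{17} - U Y$)
$N{\left(P,L \right)} = - \frac{1457}{2154} - L$
$- N{\left(C{\left(-26,B \right)},-1672 \right)} = - (- \frac{1457}{2154} - -1672) = - (- \frac{1457}{2154} + 1672) = \left(-1\right) \frac{3600031}{2154} = - \frac{3600031}{2154}$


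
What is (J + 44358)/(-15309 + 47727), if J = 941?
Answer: 45299/32418 ≈ 1.3973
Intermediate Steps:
(J + 44358)/(-15309 + 47727) = (941 + 44358)/(-15309 + 47727) = 45299/32418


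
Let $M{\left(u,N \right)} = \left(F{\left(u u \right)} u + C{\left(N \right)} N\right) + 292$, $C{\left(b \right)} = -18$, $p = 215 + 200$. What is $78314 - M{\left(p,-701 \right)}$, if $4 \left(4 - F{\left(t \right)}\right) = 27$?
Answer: $\frac{266181}{4} \approx 66545.0$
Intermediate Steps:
$F{\left(t \right)} = - \frac{11}{4}$ ($F{\left(t \right)} = 4 - \frac{27}{4} = - \frac{11}{4}$)
$p = 415$
$M{\left(u,N \right)} = 292 - 18 N - \frac{11 u}{4}$ ($M{\left(u,N \right)} = \left(- \frac{11 u}{4} - 18 N\right) + 292 = \left(- 18 N - \frac{11 u}{4}\right) + 292 = 292 - 18 N - \frac{11 u}{4}$)
$78314 - M{\left(p,-701 \right)} = 78314 - \left(292 - -12618 - \frac{4565}{4}\right) = 78314 - \left(292 + 12618 - \frac{4565}{4}\right) = 78314 - \frac{47075}{4} = \frac{266181}{4}$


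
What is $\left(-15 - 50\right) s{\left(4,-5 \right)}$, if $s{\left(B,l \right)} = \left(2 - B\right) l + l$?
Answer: $-325$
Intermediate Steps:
$s{\left(B,l \right)} = l + l \left(2 - B\right)$ ($s{\left(B,l \right)} = l \left(2 - B\right) + l = l + l \left(2 - B\right)$)
$\left(-15 - 50\right) s{\left(4,-5 \right)} = \left(-15 - 50\right) \left(- 5 \left(3 - 4\right)\right) = - 65 \left(- 5 \left(3 - 4\right)\right) = - 65 \left(\left(-5\right) \left(-1\right)\right) = \left(-65\right) 5 = -325$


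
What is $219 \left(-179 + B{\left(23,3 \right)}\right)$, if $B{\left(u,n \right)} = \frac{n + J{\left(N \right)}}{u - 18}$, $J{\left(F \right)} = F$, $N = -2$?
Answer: $- \frac{195786}{5} \approx -39157.0$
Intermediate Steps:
$B{\left(u,n \right)} = \frac{-2 + n}{-18 + u}$ ($B{\left(u,n \right)} = \frac{n - 2}{u - 18} = \frac{-2 + n}{-18 + u}$)
$219 \left(-179 + B{\left(23,3 \right)}\right) = 219 \left(-179 + \frac{-2 + 3}{-18 + 23}\right) = 219 \left(-179 + \frac{1}{5} \cdot 1\right) = 219 \left(-179 + \frac{1}{5}\right) = 219 \left(- \frac{894}{5}\right) = - \frac{195786}{5}$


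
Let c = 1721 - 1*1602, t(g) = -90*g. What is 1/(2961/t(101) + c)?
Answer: 1010/119861 ≈ 0.0084264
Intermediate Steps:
c = 119 (c = 1721 - 1602 = 119)
1/(2961/t(101) + c) = 1/(2961/((-90*101)) + 119) = 1/(2961/(-9090) + 119) = 1/(2961*(-1/9090) + 119) = 1/(-329/1010 + 119) = 1/(119861/1010) = 1010/119861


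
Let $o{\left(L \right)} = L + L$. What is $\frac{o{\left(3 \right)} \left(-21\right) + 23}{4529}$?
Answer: $- \frac{103}{4529} \approx -0.022742$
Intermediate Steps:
$o{\left(L \right)} = 2 L$
$\frac{o{\left(3 \right)} \left(-21\right) + 23}{4529} = \frac{2 \cdot 3 \left(-21\right) + 23}{4529} = \left(6 \left(-21\right) + 23\right) \frac{1}{4529} = \left(-126 + 23\right) \frac{1}{4529} = \left(-103\right) \frac{1}{4529} = - \frac{103}{4529}$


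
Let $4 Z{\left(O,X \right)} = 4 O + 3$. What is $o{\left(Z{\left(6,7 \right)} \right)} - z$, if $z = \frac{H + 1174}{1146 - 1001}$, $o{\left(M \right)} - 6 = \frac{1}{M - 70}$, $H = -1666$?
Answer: $\frac{344006}{36685} \approx 9.3773$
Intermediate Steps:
$Z{\left(O,X \right)} = \frac{3}{4} + O$ ($Z{\left(O,X \right)} = \frac{4 O + 3}{4} = \frac{3 + 4 O}{4} = \frac{3}{4} + O$)
$o{\left(M \right)} = 6 + \frac{1}{-70 + M}$ ($o{\left(M \right)} = 6 + \frac{1}{M - 70} = 6 + \frac{1}{-70 + M}$)
$z = - \frac{492}{145}$ ($z = \frac{-1666 + 1174}{1146 - 1001} = - \frac{492}{145} \approx -3.3931$)
$o{\left(Z{\left(6,7 \right)} \right)} - z = \frac{-419 + 6 \left(\frac{3}{4} + 6\right)}{-70 + \left(\frac{3}{4} + 6\right)} - - \frac{492}{145} = \frac{-419 + 6 \cdot \frac{27}{4}}{-70 + \frac{27}{4}} + \frac{492}{145} = \frac{-419 + \frac{81}{2}}{- \frac{253}{4}} + \frac{492}{145} = \left(- \frac{4}{253}\right) \left(- \frac{757}{2}\right) + \frac{492}{145} = \frac{1514}{253} + \frac{492}{145} = \frac{344006}{36685}$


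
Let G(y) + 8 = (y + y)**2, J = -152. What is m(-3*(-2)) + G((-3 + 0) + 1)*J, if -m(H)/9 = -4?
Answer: -1180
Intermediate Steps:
m(H) = 36 (m(H) = -9*(-4) = 36)
G(y) = -8 + 4*y**2 (G(y) = -8 + (y + y)**2 = -8 + (2*y)**2 = -8 + 4*y**2)
m(-3*(-2)) + G((-3 + 0) + 1)*J = 36 + (-8 + 4*((-3 + 0) + 1)**2)*(-152) = 36 + (-8 + 4*(-3 + 1)**2)*(-152) = 36 + (-8 + 4*(-2)**2)*(-152) = 36 + (-8 + 4*4)*(-152) = 36 + (-8 + 16)*(-152) = 36 + 8*(-152) = 36 - 1216 = -1180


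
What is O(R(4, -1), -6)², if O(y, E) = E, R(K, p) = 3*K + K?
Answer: 36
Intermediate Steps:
R(K, p) = 4*K
O(R(4, -1), -6)² = (-6)² = 36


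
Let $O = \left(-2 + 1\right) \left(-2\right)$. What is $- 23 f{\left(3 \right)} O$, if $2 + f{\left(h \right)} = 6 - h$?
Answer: $-46$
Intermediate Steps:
$f{\left(h \right)} = 4 - h$ ($f{\left(h \right)} = -2 - \left(-6 + h\right) = 4 - h$)
$O = 2$ ($O = \left(-1\right) \left(-2\right) = 2$)
$- 23 f{\left(3 \right)} O = - 23 \left(4 - 3\right) 2 = \left(-23\right) 1 \cdot 2 = \left(-23\right) 2 = -46$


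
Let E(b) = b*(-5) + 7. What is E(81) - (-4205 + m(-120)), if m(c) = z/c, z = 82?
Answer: 228461/60 ≈ 3807.7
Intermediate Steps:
E(b) = 7 - 5*b (E(b) = -5*b + 7 = 7 - 5*b)
m(c) = 82/c
E(81) - (-4205 + m(-120)) = (7 - 5*81) - (-4205 + 82/(-120)) = (7 - 405) - (-4205 + 82*(-1/120)) = -398 - (-4205 - 41/60) = -398 - 1*(-252341/60) = -398 + 252341/60 = 228461/60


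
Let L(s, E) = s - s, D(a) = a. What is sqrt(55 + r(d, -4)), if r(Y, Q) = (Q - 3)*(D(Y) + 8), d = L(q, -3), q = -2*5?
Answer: I ≈ 1.0*I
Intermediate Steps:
q = -10
L(s, E) = 0
d = 0
r(Y, Q) = (-3 + Q)*(8 + Y) (r(Y, Q) = (Q - 3)*(Y + 8) = (-3 + Q)*(8 + Y))
sqrt(55 + r(d, -4)) = sqrt(55 + (-24 - 3*0 + 8*(-4) - 4*0)) = sqrt(55 + (-24 + 0 - 32 + 0)) = sqrt(55 - 56) = sqrt(-1) = I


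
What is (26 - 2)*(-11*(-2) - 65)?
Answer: -1032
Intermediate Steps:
(26 - 2)*(-11*(-2) - 65) = 24*(22 - 65) = 24*(-43) = -1032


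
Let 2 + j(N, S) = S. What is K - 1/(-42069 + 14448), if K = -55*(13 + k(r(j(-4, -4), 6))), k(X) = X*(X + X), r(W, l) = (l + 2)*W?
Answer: -7020015254/27621 ≈ -2.5416e+5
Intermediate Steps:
j(N, S) = -2 + S
r(W, l) = W*(2 + l) (r(W, l) = (2 + l)*W = W*(2 + l))
k(X) = 2*X**2 (k(X) = X*(2*X) = 2*X**2)
K = -254155 (K = -55*(13 + 2*((-2 - 4)*(2 + 6))**2) = -55*(13 + 2*(-6*8)**2) = -55*(13 + 2*(-48)**2) = -55*(13 + 2*2304) = -55*(13 + 4608) = -55*4621 = -5*50831 = -254155)
K - 1/(-42069 + 14448) = -254155 - 1/(-42069 + 14448) = -254155 - 1/(-27621) = -254155 - 1*(-1/27621) = -254155 + 1/27621 = -7020015254/27621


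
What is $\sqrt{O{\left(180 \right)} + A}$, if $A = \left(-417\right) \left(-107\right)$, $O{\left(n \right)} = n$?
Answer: $\sqrt{44799} \approx 211.66$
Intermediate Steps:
$A = 44619$
$\sqrt{O{\left(180 \right)} + A} = \sqrt{180 + 44619} = \sqrt{44799}$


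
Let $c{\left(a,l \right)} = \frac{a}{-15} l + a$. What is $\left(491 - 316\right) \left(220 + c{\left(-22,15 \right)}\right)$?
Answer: $38500$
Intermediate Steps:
$c{\left(a,l \right)} = a - \frac{a l}{15}$ ($c{\left(a,l \right)} = - \frac{a}{15} l + a = - \frac{a l}{15} + a = a - \frac{a l}{15}$)
$\left(491 - 316\right) \left(220 + c{\left(-22,15 \right)}\right) = \left(491 - 316\right) \left(220 + \frac{1}{15} \left(-22\right) \left(15 - 15\right)\right) = 175 \left(220 + \frac{1}{15} \left(-22\right) \left(15 - 15\right)\right) = 175 \left(220 + \frac{1}{15} \left(-22\right) 0\right) = 175 \left(220 + 0\right) = 175 \cdot 220 = 38500$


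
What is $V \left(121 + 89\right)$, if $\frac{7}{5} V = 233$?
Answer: $34950$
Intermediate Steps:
$V = \frac{1165}{7}$ ($V = \frac{5}{7} \cdot 233 = \frac{1165}{7} \approx 166.43$)
$V \left(121 + 89\right) = \frac{1165 \left(121 + 89\right)}{7} = \frac{1165}{7} \cdot 210 = 34950$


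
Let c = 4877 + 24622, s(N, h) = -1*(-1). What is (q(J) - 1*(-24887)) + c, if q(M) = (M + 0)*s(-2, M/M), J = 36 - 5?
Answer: 54417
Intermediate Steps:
J = 31
s(N, h) = 1
q(M) = M (q(M) = (M + 0)*1 = M*1 = M)
c = 29499
(q(J) - 1*(-24887)) + c = (31 - 1*(-24887)) + 29499 = (31 + 24887) + 29499 = 24918 + 29499 = 54417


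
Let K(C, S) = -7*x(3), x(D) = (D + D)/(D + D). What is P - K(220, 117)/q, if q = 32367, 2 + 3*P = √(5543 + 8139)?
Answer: -21571/32367 + √13682/3 ≈ 38.324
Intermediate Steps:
x(D) = 1 (x(D) = (2*D)/((2*D)) = (2*D)*(1/(2*D)) = 1)
P = -⅔ + √13682/3 (P = -⅔ + √(5543 + 8139)/3 = -⅔ + √13682/3 ≈ 38.323)
K(C, S) = -7 (K(C, S) = -7*1 = -7)
P - K(220, 117)/q = (-⅔ + √13682/3) - (-7)/32367 = (-⅔ + √13682/3) - 1*(-7/32367) = (-⅔ + √13682/3) + 7/32367 = -21571/32367 + √13682/3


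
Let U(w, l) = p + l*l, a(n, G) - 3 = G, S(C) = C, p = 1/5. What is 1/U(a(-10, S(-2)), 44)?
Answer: 5/9681 ≈ 0.00051648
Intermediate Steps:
p = ⅕ ≈ 0.20000
a(n, G) = 3 + G
U(w, l) = ⅕ + l² (U(w, l) = ⅕ + l*l = ⅕ + l²)
1/U(a(-10, S(-2)), 44) = 1/(⅕ + 44²) = 1/(⅕ + 1936) = 1/(9681/5) = 5/9681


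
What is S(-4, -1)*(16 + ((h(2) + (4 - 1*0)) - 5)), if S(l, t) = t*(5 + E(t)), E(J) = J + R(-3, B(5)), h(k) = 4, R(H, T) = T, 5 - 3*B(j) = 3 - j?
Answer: -361/3 ≈ -120.33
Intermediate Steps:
B(j) = ⅔ + j/3 (B(j) = 5/3 - (3 - j)/3 = 5/3 + (-1 + j/3) = ⅔ + j/3)
E(J) = 7/3 + J (E(J) = J + (⅔ + (⅓)*5) = J + (⅔ + 5/3) = J + 7/3 = 7/3 + J)
S(l, t) = t*(22/3 + t) (S(l, t) = t*(5 + (7/3 + t)) = t*(22/3 + t))
S(-4, -1)*(16 + ((h(2) + (4 - 1*0)) - 5)) = ((⅓)*(-1)*(22 + 3*(-1)))*(16 + ((4 + (4 - 1*0)) - 5)) = ((⅓)*(-1)*(22 - 3))*(16 + ((4 + (4 + 0)) - 5)) = ((⅓)*(-1)*19)*(16 + ((4 + 4) - 5)) = -19*(16 + (8 - 5))/3 = -19*(16 + 3)/3 = -19/3*19 = -361/3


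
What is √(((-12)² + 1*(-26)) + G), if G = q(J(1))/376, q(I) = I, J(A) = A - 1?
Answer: √118 ≈ 10.863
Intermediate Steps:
J(A) = -1 + A
G = 0 (G = (-1 + 1)/376 = 0*(1/376) = 0)
√(((-12)² + 1*(-26)) + G) = √(((-12)² + 1*(-26)) + 0) = √((144 - 26) + 0) = √(118 + 0) = √118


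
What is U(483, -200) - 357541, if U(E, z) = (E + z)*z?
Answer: -414141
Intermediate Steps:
U(E, z) = z*(E + z)
U(483, -200) - 357541 = -200*(483 - 200) - 357541 = -200*283 - 357541 = -56600 - 357541 = -414141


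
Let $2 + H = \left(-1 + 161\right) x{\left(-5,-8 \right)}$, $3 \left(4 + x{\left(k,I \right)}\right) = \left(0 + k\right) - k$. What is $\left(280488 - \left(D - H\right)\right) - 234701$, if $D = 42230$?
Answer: $2915$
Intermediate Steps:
$x{\left(k,I \right)} = -4$ ($x{\left(k,I \right)} = -4 + \frac{\left(0 + k\right) - k}{3} = -4 + \frac{k - k}{3} = -4 + \frac{1}{3} \cdot 0 = -4 + 0 = -4$)
$H = -642$ ($H = -2 + \left(-1 + 161\right) \left(-4\right) = -2 + 160 \left(-4\right) = -2 - 640 = -642$)
$\left(280488 - \left(D - H\right)\right) - 234701 = \left(280488 - 42872\right) - 234701 = 237616 - 234701 = 2915$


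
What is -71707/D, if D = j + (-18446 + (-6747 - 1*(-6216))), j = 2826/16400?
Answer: 587997400/155609987 ≈ 3.7787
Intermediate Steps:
j = 1413/8200 (j = 2826*(1/16400) = 1413/8200 ≈ 0.17232)
D = -155609987/8200 (D = 1413/8200 + (-18446 + (-6747 - 1*(-6216))) = 1413/8200 + (-18446 + (-6747 + 6216)) = 1413/8200 + (-18446 - 531) = 1413/8200 - 18977 = -155609987/8200 ≈ -18977.)
-71707/D = -71707/(-155609987/8200) = -71707*(-8200/155609987) = 587997400/155609987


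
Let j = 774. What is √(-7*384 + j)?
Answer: I*√1914 ≈ 43.749*I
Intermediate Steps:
√(-7*384 + j) = √(-7*384 + 774) = √(-2688 + 774) = √(-1914) = I*√1914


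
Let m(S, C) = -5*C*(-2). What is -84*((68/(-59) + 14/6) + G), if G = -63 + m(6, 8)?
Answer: -90104/59 ≈ -1527.2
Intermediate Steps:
m(S, C) = 10*C
G = 17 (G = -63 + 10*8 = -63 + 80 = 17)
-84*((68/(-59) + 14/6) + G) = -84*((68/(-59) + 14/6) + 17) = -84*((68*(-1/59) + 14*(⅙)) + 17) = -84*((-68/59 + 7/3) + 17) = -84*(209/177 + 17) = -84*3218/177 = -90104/59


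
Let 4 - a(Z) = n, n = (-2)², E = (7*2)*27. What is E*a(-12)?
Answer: 0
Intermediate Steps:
E = 378 (E = 14*27 = 378)
n = 4
a(Z) = 0 (a(Z) = 4 - 1*4 = 4 - 4 = 0)
E*a(-12) = 378*0 = 0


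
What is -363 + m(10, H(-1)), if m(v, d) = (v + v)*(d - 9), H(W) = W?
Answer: -563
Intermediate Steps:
m(v, d) = 2*v*(-9 + d) (m(v, d) = (2*v)*(-9 + d) = 2*v*(-9 + d))
-363 + m(10, H(-1)) = -363 + 2*10*(-9 - 1) = -363 + 2*10*(-10) = -363 - 200 = -563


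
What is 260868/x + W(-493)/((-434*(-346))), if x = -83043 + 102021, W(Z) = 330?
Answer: 3264937091/237484366 ≈ 13.748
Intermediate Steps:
x = 18978
260868/x + W(-493)/((-434*(-346))) = 260868/18978 + 330/((-434*(-346))) = 260868*(1/18978) + 330/150164 = 43478/3163 + 330*(1/150164) = 43478/3163 + 165/75082 = 3264937091/237484366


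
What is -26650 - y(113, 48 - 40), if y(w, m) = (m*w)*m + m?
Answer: -33890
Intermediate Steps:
y(w, m) = m + w*m² (y(w, m) = w*m² + m = m + w*m²)
-26650 - y(113, 48 - 40) = -26650 - (48 - 40)*(1 + (48 - 40)*113) = -26650 - 8*(1 + 8*113) = -26650 - 8*(1 + 904) = -26650 - 8*905 = -26650 - 1*7240 = -26650 - 7240 = -33890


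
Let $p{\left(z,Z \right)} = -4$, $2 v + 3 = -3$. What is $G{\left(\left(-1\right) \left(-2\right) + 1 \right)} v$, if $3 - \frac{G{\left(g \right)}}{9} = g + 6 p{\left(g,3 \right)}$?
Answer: $-648$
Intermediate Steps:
$v = -3$ ($v = - \frac{3}{2} + \frac{1}{2} \left(-3\right) = - \frac{3}{2} - \frac{3}{2} = -3$)
$G{\left(g \right)} = 243 - 9 g$ ($G{\left(g \right)} = 27 - 9 \left(g + 6 \left(-4\right)\right) = 27 - 9 \left(g - 24\right) = 27 - 9 \left(-24 + g\right) = 27 - \left(-216 + 9 g\right) = 243 - 9 g$)
$G{\left(\left(-1\right) \left(-2\right) + 1 \right)} v = \left(243 - 9 \left(\left(-1\right) \left(-2\right) + 1\right)\right) \left(-3\right) = \left(243 - 9 \left(2 + 1\right)\right) \left(-3\right) = \left(243 - 27\right) \left(-3\right) = 216 \left(-3\right) = -648$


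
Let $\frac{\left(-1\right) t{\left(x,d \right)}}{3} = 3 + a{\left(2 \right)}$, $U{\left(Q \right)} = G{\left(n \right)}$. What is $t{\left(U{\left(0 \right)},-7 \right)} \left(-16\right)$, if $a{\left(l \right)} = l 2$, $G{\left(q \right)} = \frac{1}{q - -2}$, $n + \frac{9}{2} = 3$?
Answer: $336$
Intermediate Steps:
$n = - \frac{3}{2}$ ($n = - \frac{9}{2} + 3 = - \frac{3}{2} \approx -1.5$)
$G{\left(q \right)} = \frac{1}{2 + q}$ ($G{\left(q \right)} = \frac{1}{q + \left(-1 + 3\right)} = \frac{1}{q + 2} = \frac{1}{2 + q}$)
$U{\left(Q \right)} = 2$ ($U{\left(Q \right)} = \frac{1}{2 - \frac{3}{2}} = \frac{1}{\frac{1}{2}} = 2$)
$a{\left(l \right)} = 2 l$
$t{\left(x,d \right)} = -21$ ($t{\left(x,d \right)} = - 3 \left(3 + 2 \cdot 2\right) = - 3 \left(3 + 4\right) = \left(-3\right) 7 = -21$)
$t{\left(U{\left(0 \right)},-7 \right)} \left(-16\right) = \left(-21\right) \left(-16\right) = 336$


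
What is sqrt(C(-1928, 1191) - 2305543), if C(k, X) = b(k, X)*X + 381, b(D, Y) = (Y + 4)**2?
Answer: sqrt(1698472613) ≈ 41213.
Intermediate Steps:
b(D, Y) = (4 + Y)**2
C(k, X) = 381 + X*(4 + X)**2 (C(k, X) = (4 + X)**2*X + 381 = X*(4 + X)**2 + 381 = 381 + X*(4 + X)**2)
sqrt(C(-1928, 1191) - 2305543) = sqrt((381 + 1191*(4 + 1191)**2) - 2305543) = sqrt((381 + 1191*1195**2) - 2305543) = sqrt((381 + 1191*1428025) - 2305543) = sqrt((381 + 1700777775) - 2305543) = sqrt(1700778156 - 2305543) = sqrt(1698472613)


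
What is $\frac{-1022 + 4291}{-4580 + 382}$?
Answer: $- \frac{3269}{4198} \approx -0.7787$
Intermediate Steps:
$\frac{-1022 + 4291}{-4580 + 382} = \frac{3269}{-4198} = 3269 \left(- \frac{1}{4198}\right) = - \frac{3269}{4198}$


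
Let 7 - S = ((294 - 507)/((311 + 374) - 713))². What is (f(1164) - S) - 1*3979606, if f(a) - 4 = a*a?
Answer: -2057729623/784 ≈ -2.6247e+6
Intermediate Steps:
f(a) = 4 + a² (f(a) = 4 + a*a = 4 + a²)
S = -39881/784 (S = 7 - ((294 - 507)/((311 + 374) - 713))² = 7 - (-213/(685 - 713))² = 7 - (-213/(-28))² = 7 - (-213*(-1/28))² = 7 - (213/28)² = 7 - 1*45369/784 = 7 - 45369/784 = -39881/784 ≈ -50.869)
(f(1164) - S) - 1*3979606 = ((4 + 1164²) - 1*(-39881/784)) - 1*3979606 = ((4 + 1354896) + 39881/784) - 3979606 = (1354900 + 39881/784) - 3979606 = 1062281481/784 - 3979606 = -2057729623/784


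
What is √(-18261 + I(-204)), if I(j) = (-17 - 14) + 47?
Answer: I*√18245 ≈ 135.07*I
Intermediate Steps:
I(j) = 16 (I(j) = -31 + 47 = 16)
√(-18261 + I(-204)) = √(-18261 + 16) = √(-18245) = I*√18245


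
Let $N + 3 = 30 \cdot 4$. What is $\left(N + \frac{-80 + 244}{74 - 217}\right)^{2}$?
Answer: $\frac{274465489}{20449} \approx 13422.0$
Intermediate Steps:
$N = 117$ ($N = -3 + 30 \cdot 4 = -3 + 120 = 117$)
$\left(N + \frac{-80 + 244}{74 - 217}\right)^{2} = \left(117 + \frac{-80 + 244}{74 - 217}\right)^{2} = \left(117 + \frac{164}{-143}\right)^{2} = \left(117 + 164 \left(- \frac{1}{143}\right)\right)^{2} = \left(117 - \frac{164}{143}\right)^{2} = \left(\frac{16567}{143}\right)^{2} = \frac{274465489}{20449}$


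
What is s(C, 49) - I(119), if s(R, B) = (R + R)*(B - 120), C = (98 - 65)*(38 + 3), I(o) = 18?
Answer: -192144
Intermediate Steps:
C = 1353 (C = 33*41 = 1353)
s(R, B) = 2*R*(-120 + B) (s(R, B) = (2*R)*(-120 + B) = 2*R*(-120 + B))
s(C, 49) - I(119) = 2*1353*(-120 + 49) - 1*18 = 2*1353*(-71) - 18 = -192126 - 18 = -192144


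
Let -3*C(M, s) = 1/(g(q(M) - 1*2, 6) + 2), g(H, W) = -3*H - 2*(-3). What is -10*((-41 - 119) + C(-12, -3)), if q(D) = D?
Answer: 24001/15 ≈ 1600.1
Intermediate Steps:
g(H, W) = 6 - 3*H (g(H, W) = -3*H + 6 = 6 - 3*H)
C(M, s) = -1/(3*(14 - 3*M)) (C(M, s) = -1/(3*((6 - 3*(M - 1*2)) + 2)) = -1/(3*((6 - 3*(M - 2)) + 2)) = -1/(3*((6 - 3*(-2 + M)) + 2)) = -1/(3*((6 + (6 - 3*M)) + 2)) = -1/(3*((12 - 3*M) + 2)) = -1/(3*(14 - 3*M)))
-10*((-41 - 119) + C(-12, -3)) = -10*((-41 - 119) + 1/(3*(-14 + 3*(-12)))) = -10*(-160 + 1/(3*(-14 - 36))) = -10*(-160 + (⅓)/(-50)) = -10*(-160 + (⅓)*(-1/50)) = -10*(-160 - 1/150) = -10*(-24001/150) = 24001/15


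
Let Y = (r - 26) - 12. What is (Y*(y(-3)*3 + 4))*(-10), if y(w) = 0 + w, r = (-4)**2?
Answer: -1100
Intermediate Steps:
r = 16
y(w) = w
Y = -22 (Y = (16 - 26) - 12 = -10 - 12 = -22)
(Y*(y(-3)*3 + 4))*(-10) = -22*(-3*3 + 4)*(-10) = -22*(-9 + 4)*(-10) = -22*(-5)*(-10) = 110*(-10) = -1100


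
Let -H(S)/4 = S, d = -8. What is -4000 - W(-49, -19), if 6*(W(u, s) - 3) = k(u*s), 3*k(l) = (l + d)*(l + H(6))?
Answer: -909215/18 ≈ -50512.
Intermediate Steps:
H(S) = -4*S
k(l) = (-24 + l)*(-8 + l)/3 (k(l) = ((l - 8)*(l - 4*6))/3 = ((-8 + l)*(l - 24))/3 = ((-8 + l)*(-24 + l))/3 = ((-24 + l)*(-8 + l))/3 = (-24 + l)*(-8 + l)/3)
W(u, s) = 41/3 - 16*s*u/9 + s²*u²/18 (W(u, s) = 3 + (64 - 32*u*s/3 + (u*s)²/3)/6 = 3 + (64 - 32*s*u/3 + (s*u)²/3)/6 = 3 + (64 - 32*s*u/3 + (s²*u²)/3)/6 = 3 + (64 - 32*s*u/3 + s²*u²/3)/6 = 3 + (32/3 - 16*s*u/9 + s²*u²/18) = 41/3 - 16*s*u/9 + s²*u²/18)
-4000 - W(-49, -19) = -4000 - (41/3 - 16/9*(-19)*(-49) + (1/18)*(-19)²*(-49)²) = -4000 - (41/3 - 14896/9 + (1/18)*361*2401) = -4000 - (41/3 - 14896/9 + 866761/18) = -4000 - 1*837215/18 = -4000 - 837215/18 = -909215/18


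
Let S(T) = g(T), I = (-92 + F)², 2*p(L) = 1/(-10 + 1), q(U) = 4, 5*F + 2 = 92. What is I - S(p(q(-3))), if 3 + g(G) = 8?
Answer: 5471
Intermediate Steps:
F = 18 (F = -⅖ + (⅕)*92 = -⅖ + 92/5 = 18)
g(G) = 5 (g(G) = -3 + 8 = 5)
p(L) = -1/18 (p(L) = 1/(2*(-10 + 1)) = (½)/(-9) = (½)*(-⅑) = -1/18)
I = 5476 (I = (-92 + 18)² = (-74)² = 5476)
S(T) = 5
I - S(p(q(-3))) = 5476 - 1*5 = 5476 - 5 = 5471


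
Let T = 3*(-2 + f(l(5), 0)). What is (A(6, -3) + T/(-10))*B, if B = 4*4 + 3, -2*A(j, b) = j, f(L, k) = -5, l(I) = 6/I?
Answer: -171/10 ≈ -17.100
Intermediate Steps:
A(j, b) = -j/2
B = 19 (B = 16 + 3 = 19)
T = -21 (T = 3*(-2 - 5) = 3*(-7) = -21)
(A(6, -3) + T/(-10))*B = (-1/2*6 - 21/(-10))*19 = (-3 - 21*(-1/10))*19 = (-3 + 21/10)*19 = -9/10*19 = -171/10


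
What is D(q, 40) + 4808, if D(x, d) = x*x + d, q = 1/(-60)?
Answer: 17452801/3600 ≈ 4848.0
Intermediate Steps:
q = -1/60 ≈ -0.016667
D(x, d) = d + x**2 (D(x, d) = x**2 + d = d + x**2)
D(q, 40) + 4808 = (40 + (-1/60)**2) + 4808 = (40 + 1/3600) + 4808 = 144001/3600 + 4808 = 17452801/3600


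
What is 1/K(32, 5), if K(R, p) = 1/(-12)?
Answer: -12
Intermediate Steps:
K(R, p) = -1/12
1/K(32, 5) = 1/(-1/12) = -12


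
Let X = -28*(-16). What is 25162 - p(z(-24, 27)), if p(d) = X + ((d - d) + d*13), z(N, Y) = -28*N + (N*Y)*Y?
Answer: 243426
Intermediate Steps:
X = 448
z(N, Y) = -28*N + N*Y²
p(d) = 448 + 13*d (p(d) = 448 + ((d - d) + d*13) = 448 + (0 + 13*d) = 448 + 13*d)
25162 - p(z(-24, 27)) = 25162 - (448 + 13*(-24*(-28 + 27²))) = 25162 - (448 + 13*(-24*(-28 + 729))) = 25162 - (448 + 13*(-24*701)) = 25162 - (448 + 13*(-16824)) = 25162 - (448 - 218712) = 25162 - 1*(-218264) = 25162 + 218264 = 243426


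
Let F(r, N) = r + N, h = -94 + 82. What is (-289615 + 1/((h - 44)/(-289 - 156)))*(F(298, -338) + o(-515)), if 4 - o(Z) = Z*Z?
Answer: 4302001571695/56 ≈ 7.6821e+10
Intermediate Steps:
h = -12
o(Z) = 4 - Z² (o(Z) = 4 - Z*Z = 4 - Z²)
F(r, N) = N + r
(-289615 + 1/((h - 44)/(-289 - 156)))*(F(298, -338) + o(-515)) = (-289615 + 1/((-12 - 44)/(-289 - 156)))*((-338 + 298) + (4 - 1*(-515)²)) = (-289615 + 1/(-56/(-445)))*(-40 + (4 - 1*265225)) = (-289615 + 1/(-56*(-1/445)))*(-40 + (4 - 265225)) = (-289615 + 1/(56/445))*(-40 - 265221) = (-289615 + 445/56)*(-265261) = -16217995/56*(-265261) = 4302001571695/56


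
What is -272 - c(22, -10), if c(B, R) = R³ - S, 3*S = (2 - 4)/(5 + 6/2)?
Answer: 8735/12 ≈ 727.92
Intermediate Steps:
S = -1/12 (S = ((2 - 4)/(5 + 6/2))/3 = (-2/(5 + 6*(½)))/3 = (-2/(5 + 3))/3 = (-2/8)/3 = (-2*⅛)/3 = (⅓)*(-¼) = -1/12 ≈ -0.083333)
c(B, R) = 1/12 + R³ (c(B, R) = R³ - 1*(-1/12) = R³ + 1/12 = 1/12 + R³)
-272 - c(22, -10) = -272 - (1/12 + (-10)³) = -272 - (1/12 - 1000) = -272 - 1*(-11999/12) = -272 + 11999/12 = 8735/12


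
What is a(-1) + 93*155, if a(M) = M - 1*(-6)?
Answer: 14420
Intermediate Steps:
a(M) = 6 + M (a(M) = M + 6 = 6 + M)
a(-1) + 93*155 = (6 - 1) + 93*155 = 5 + 14415 = 14420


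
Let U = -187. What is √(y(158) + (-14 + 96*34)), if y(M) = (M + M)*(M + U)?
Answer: I*√5914 ≈ 76.903*I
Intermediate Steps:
y(M) = 2*M*(-187 + M) (y(M) = (M + M)*(M - 187) = (2*M)*(-187 + M) = 2*M*(-187 + M))
√(y(158) + (-14 + 96*34)) = √(2*158*(-187 + 158) + (-14 + 96*34)) = √(2*158*(-29) + (-14 + 3264)) = √(-9164 + 3250) = √(-5914) = I*√5914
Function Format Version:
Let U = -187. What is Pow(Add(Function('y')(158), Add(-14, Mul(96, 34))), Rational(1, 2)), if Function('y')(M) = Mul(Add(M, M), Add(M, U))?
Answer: Mul(I, Pow(5914, Rational(1, 2))) ≈ Mul(76.903, I)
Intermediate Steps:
Function('y')(M) = Mul(2, M, Add(-187, M)) (Function('y')(M) = Mul(Add(M, M), Add(M, -187)) = Mul(Mul(2, M), Add(-187, M)) = Mul(2, M, Add(-187, M)))
Pow(Add(Function('y')(158), Add(-14, Mul(96, 34))), Rational(1, 2)) = Pow(Add(Mul(2, 158, Add(-187, 158)), Add(-14, Mul(96, 34))), Rational(1, 2)) = Pow(Add(Mul(2, 158, -29), Add(-14, 3264)), Rational(1, 2)) = Pow(Add(-9164, 3250), Rational(1, 2)) = Pow(-5914, Rational(1, 2)) = Mul(I, Pow(5914, Rational(1, 2)))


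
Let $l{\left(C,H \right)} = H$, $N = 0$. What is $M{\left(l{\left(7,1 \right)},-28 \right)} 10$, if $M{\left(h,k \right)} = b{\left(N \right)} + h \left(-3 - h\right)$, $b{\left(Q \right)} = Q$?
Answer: $-40$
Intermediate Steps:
$M{\left(h,k \right)} = h \left(-3 - h\right)$ ($M{\left(h,k \right)} = 0 + h \left(-3 - h\right) = h \left(-3 - h\right)$)
$M{\left(l{\left(7,1 \right)},-28 \right)} 10 = 1 \left(-3 - 1\right) 10 = 1 \left(-4\right) 10 = \left(-4\right) 10 = -40$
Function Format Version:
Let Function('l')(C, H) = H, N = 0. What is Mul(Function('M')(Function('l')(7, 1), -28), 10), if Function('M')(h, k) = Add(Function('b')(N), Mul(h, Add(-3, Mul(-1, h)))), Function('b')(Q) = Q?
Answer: -40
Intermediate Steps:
Function('M')(h, k) = Mul(h, Add(-3, Mul(-1, h))) (Function('M')(h, k) = Add(0, Mul(h, Add(-3, Mul(-1, h)))) = Mul(h, Add(-3, Mul(-1, h))))
Mul(Function('M')(Function('l')(7, 1), -28), 10) = Mul(Mul(1, Add(-3, Mul(-1, 1))), 10) = Mul(Mul(1, Add(-3, -1)), 10) = Mul(Mul(1, -4), 10) = Mul(-4, 10) = -40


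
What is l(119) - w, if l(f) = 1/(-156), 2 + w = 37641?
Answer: -5871685/156 ≈ -37639.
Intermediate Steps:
w = 37639 (w = -2 + 37641 = 37639)
l(f) = -1/156
l(119) - w = -1/156 - 1*37639 = -1/156 - 37639 = -5871685/156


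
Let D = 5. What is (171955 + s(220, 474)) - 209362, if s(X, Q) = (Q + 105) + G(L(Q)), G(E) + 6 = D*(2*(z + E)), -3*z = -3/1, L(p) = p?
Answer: -32084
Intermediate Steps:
z = 1 (z = -(-1)/1 = -(-1) = -⅓*(-3) = 1)
G(E) = 4 + 10*E (G(E) = -6 + 5*(2*(1 + E)) = -6 + 5*(2 + 2*E) = -6 + (10 + 10*E) = 4 + 10*E)
s(X, Q) = 109 + 11*Q (s(X, Q) = (Q + 105) + (4 + 10*Q) = (105 + Q) + (4 + 10*Q) = 109 + 11*Q)
(171955 + s(220, 474)) - 209362 = (171955 + (109 + 11*474)) - 209362 = (171955 + (109 + 5214)) - 209362 = (171955 + 5323) - 209362 = 177278 - 209362 = -32084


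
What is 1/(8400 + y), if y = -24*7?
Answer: 1/8232 ≈ 0.00012148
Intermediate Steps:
y = -168
1/(8400 + y) = 1/(8400 - 168) = 1/8232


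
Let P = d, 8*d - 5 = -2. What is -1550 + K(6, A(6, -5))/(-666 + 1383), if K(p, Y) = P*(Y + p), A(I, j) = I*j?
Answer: -370453/239 ≈ -1550.0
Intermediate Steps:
d = 3/8 (d = 5/8 + (1/8)*(-2) = 5/8 - 1/4 = 3/8 ≈ 0.37500)
P = 3/8 ≈ 0.37500
K(p, Y) = 3*Y/8 + 3*p/8 (K(p, Y) = 3*(Y + p)/8 = 3*Y/8 + 3*p/8)
-1550 + K(6, A(6, -5))/(-666 + 1383) = -1550 + (3*(6*(-5))/8 + (3/8)*6)/(-666 + 1383) = -1550 + ((3/8)*(-30) + 9/4)/717 = -1550 + (-45/4 + 9/4)*(1/717) = -1550 - 9*1/717 = -1550 - 3/239 = -370453/239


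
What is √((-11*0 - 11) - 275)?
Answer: I*√286 ≈ 16.912*I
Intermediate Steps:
√((-11*0 - 11) - 275) = √((0 - 11) - 275) = √(-11 - 275) = √(-286) = I*√286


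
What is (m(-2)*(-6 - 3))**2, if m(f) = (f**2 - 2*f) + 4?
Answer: 11664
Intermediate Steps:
m(f) = 4 + f**2 - 2*f
(m(-2)*(-6 - 3))**2 = ((4 + (-2)**2 - 2*(-2))*(-6 - 3))**2 = ((4 + 4 + 4)*(-9))**2 = (12*(-9))**2 = (-108)**2 = 11664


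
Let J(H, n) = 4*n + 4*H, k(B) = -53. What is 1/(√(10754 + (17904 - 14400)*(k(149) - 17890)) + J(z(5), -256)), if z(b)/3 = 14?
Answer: -428/31797127 - I*√62861518/63594254 ≈ -1.346e-5 - 0.00012467*I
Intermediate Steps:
z(b) = 42 (z(b) = 3*14 = 42)
J(H, n) = 4*H + 4*n
1/(√(10754 + (17904 - 14400)*(k(149) - 17890)) + J(z(5), -256)) = 1/(√(10754 + (17904 - 14400)*(-53 - 17890)) + (4*42 + 4*(-256))) = 1/(√(10754 + 3504*(-17943)) + (168 - 1024)) = 1/(√(10754 - 62872272) - 856) = 1/(√(-62861518) - 856) = 1/(I*√62861518 - 856) = 1/(-856 + I*√62861518)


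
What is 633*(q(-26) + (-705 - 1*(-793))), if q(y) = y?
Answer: 39246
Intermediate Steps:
633*(q(-26) + (-705 - 1*(-793))) = 633*(-26 + (-705 - 1*(-793))) = 633*(-26 + (-705 + 793)) = 633*(-26 + 88) = 633*62 = 39246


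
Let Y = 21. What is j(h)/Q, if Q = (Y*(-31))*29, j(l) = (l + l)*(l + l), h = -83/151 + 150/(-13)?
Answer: -2252261764/72747753351 ≈ -0.030960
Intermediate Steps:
h = -23729/1963 (h = -83*1/151 + 150*(-1/13) = -83/151 - 150/13 = -23729/1963 ≈ -12.088)
j(l) = 4*l² (j(l) = (2*l)*(2*l) = 4*l²)
Q = -18879 (Q = (21*(-31))*29 = -651*29 = -18879)
j(h)/Q = (4*(-23729/1963)²)/(-18879) = (4*(563065441/3853369))*(-1/18879) = (2252261764/3853369)*(-1/18879) = -2252261764/72747753351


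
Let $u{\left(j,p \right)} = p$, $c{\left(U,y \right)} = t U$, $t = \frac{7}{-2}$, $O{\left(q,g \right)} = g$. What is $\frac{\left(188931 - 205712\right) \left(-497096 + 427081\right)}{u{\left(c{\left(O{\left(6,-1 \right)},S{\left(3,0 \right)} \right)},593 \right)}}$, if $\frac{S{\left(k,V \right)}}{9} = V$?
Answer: $\frac{1174921715}{593} \approx 1.9813 \cdot 10^{6}$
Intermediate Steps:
$S{\left(k,V \right)} = 9 V$
$t = - \frac{7}{2}$ ($t = 7 \left(- \frac{1}{2}\right) = - \frac{7}{2} \approx -3.5$)
$c{\left(U,y \right)} = - \frac{7 U}{2}$
$\frac{\left(188931 - 205712\right) \left(-497096 + 427081\right)}{u{\left(c{\left(O{\left(6,-1 \right)},S{\left(3,0 \right)} \right)},593 \right)}} = \frac{\left(188931 - 205712\right) \left(-497096 + 427081\right)}{593} = \left(-16781\right) \left(-70015\right) \frac{1}{593} = 1174921715 \cdot \frac{1}{593} = \frac{1174921715}{593}$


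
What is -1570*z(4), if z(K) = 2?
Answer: -3140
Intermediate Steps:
-1570*z(4) = -1570*2 = -3140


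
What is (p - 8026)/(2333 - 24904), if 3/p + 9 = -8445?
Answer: 22617269/63605078 ≈ 0.35559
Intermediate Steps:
p = -1/2818 (p = 3/(-9 - 8445) = 3/(-8454) = 3*(-1/8454) = -1/2818 ≈ -0.00035486)
(p - 8026)/(2333 - 24904) = (-1/2818 - 8026)/(2333 - 24904) = -22617269/2818/(-22571) = -22617269/2818*(-1/22571) = 22617269/63605078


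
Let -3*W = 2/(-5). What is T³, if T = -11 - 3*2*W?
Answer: -205379/125 ≈ -1643.0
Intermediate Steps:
W = 2/15 (W = -2/(3*(-5)) = -2*(-1)/(3*5) = -⅓*(-⅖) = 2/15 ≈ 0.13333)
T = -59/5 (T = -11 - 3*2*2/15 = -11 - 6*2/15 = -11 - 1*⅘ = -11 - ⅘ = -59/5 ≈ -11.800)
T³ = (-59/5)³ = -205379/125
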